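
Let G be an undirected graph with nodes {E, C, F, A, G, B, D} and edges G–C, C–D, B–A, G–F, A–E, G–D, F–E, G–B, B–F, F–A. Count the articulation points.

Removing G increases the component count from 1 to 2, so G is a cut vertex.
By contrast removing E leaves 1 component; it is not a cut vertex. No other vertex is a cut vertex either.

1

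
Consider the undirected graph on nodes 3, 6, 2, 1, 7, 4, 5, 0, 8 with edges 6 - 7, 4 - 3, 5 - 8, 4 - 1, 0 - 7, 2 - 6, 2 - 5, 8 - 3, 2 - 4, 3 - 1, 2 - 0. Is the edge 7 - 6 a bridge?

No

After removing 7 - 6, the path 7-0-2-6 still connects them, so the edge is not a bridge.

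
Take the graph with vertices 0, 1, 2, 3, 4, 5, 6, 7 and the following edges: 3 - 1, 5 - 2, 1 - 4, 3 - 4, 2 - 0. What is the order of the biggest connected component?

7 is isolated — a component by itself.
6 is isolated — a component by itself.
Starting from 0 we can reach 0, 2, 5. That is one component of size 3.
Starting from 1 we can reach 1, 3, 4. That is one component of size 3.
The largest has 3 vertices.

3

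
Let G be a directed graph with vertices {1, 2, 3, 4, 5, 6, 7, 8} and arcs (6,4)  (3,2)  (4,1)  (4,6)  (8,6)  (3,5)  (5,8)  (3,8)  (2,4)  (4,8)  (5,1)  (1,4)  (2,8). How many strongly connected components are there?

5

{1, 4, 6, 8} are all mutually reachable — one SCC of size 4.
{5} is an SCC by itself.
{2} is an SCC by itself.
{7} is an SCC by itself.
{3} is an SCC by itself.
That gives 5 strongly connected components.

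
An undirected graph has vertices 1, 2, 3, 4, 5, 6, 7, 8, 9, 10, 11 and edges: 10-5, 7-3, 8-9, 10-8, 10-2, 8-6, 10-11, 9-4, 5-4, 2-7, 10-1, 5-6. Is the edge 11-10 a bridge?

Yes

Removing 11-10 leaves no path between 11 and 10: the component count goes from 1 to 2. So it is a bridge.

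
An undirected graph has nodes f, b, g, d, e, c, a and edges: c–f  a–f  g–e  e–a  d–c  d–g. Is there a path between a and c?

Yes

From a we can reach a, c, d, e, f, g, which includes c.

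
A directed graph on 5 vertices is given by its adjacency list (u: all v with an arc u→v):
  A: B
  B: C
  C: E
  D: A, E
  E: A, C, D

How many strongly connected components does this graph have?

{A, B, C, D, E} are all mutually reachable — one SCC of size 5.
That gives 1 strongly connected component.

1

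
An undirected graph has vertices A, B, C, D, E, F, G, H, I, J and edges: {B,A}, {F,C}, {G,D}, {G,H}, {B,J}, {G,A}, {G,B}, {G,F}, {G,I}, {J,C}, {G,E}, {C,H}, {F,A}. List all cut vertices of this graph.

Removing G increases the component count from 1 to 4, so G is a cut vertex.
By contrast removing B leaves 1 component; it is not a cut vertex. No other vertex is a cut vertex either.

G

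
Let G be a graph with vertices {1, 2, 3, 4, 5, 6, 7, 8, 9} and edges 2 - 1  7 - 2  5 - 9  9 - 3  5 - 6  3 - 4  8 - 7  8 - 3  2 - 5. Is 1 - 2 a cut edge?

Yes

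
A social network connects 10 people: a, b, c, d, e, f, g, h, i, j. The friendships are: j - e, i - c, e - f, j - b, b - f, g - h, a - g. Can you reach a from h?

Yes

From h we can reach a, g, h, which includes a.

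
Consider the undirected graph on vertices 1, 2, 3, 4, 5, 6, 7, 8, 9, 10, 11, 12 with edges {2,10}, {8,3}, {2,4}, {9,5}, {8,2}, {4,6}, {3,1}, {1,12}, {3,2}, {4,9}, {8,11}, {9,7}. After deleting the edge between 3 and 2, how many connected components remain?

3 and 2 are still connected via 3-8-2, so the component count stays at 1.

1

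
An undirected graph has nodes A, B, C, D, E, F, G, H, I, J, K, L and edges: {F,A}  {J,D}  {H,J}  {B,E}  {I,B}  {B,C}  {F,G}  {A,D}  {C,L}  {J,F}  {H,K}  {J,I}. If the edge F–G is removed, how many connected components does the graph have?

Before removal there is 1 component.
F–G is a bridge — removing it separates F's side from G's side.
After removal: 2 components.

2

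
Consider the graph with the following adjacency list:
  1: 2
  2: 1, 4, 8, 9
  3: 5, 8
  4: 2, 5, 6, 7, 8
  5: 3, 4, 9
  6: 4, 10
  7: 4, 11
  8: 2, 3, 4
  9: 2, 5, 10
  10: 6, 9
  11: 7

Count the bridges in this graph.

The edges on the cycle 4-2-9-10-6-4 are not bridges since each lies on that cycle.
But removing 2-1 disconnects 2 from 1; removing 7-11 disconnects 7 from 11; removing 7-4 disconnects 7 from 4 — these are bridges.
That makes 3 bridges.

3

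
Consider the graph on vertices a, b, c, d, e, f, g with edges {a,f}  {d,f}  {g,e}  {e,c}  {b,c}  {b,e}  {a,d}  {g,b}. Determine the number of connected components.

Starting from a we can reach a, d, f. That is one component of size 3.
Starting from b we can reach b, c, e, g. That is one component of size 4.
Total: 2 components.

2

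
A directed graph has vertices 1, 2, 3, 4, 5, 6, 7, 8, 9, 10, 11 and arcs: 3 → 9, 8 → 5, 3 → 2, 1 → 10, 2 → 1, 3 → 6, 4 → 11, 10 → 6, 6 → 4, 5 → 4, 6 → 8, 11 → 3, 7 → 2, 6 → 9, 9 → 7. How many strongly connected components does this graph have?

{1, 2, 3, 4, 5, 6, 7, 8, 9, 10, 11} are all mutually reachable — one SCC of size 11.
That gives 1 strongly connected component.

1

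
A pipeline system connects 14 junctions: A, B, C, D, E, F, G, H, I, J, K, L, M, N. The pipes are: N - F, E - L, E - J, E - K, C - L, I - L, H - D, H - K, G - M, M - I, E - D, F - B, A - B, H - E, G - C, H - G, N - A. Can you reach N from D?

The component containing D is {C, D, E, G, H, I, J, K, L, M}, and N is not in it.

No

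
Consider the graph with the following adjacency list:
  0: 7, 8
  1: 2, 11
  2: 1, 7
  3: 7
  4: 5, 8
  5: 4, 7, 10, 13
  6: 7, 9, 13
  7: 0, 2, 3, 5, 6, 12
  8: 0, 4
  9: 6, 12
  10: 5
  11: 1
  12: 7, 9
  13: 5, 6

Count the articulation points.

4

Removing 1 increases the component count from 1 to 2, so 1 is a cut vertex.
Removing 2 increases the component count from 1 to 2, so 2 is a cut vertex.
Removing 5 increases the component count from 1 to 2, so 5 is a cut vertex.
Likewise 7 is a cut vertex.
By contrast removing 4 leaves 1 component; it is not a cut vertex. No other vertex is a cut vertex either.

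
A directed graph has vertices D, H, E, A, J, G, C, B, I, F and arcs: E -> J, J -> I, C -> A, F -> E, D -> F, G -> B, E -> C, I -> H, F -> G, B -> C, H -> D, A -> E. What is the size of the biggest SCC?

{A, B, C, D, E, F, G, H, I, J} are all mutually reachable — one SCC of size 10.
The largest has 10 vertices.

10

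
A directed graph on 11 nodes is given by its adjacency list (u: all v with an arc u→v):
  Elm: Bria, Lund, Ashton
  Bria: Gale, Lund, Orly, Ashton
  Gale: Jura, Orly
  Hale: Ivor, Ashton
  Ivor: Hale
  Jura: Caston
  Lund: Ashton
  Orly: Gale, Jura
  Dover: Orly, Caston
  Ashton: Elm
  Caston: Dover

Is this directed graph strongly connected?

No

There is no directed path from Ashton to Hale, so the graph is not strongly connected.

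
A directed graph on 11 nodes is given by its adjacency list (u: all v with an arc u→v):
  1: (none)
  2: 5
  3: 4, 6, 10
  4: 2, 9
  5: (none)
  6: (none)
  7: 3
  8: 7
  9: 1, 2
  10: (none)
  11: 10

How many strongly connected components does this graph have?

11

{4} is an SCC by itself.
{8} is an SCC by itself.
{5} is an SCC by itself.
{11} is an SCC by itself.
{1} is an SCC by itself.
(and 6 more singleton SCCs)
That gives 11 strongly connected components.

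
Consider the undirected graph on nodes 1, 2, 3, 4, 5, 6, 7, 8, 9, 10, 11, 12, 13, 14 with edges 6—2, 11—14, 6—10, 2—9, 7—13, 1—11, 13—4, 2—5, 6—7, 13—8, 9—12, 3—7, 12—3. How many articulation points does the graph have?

5

Removing 2 increases the component count from 2 to 3, so 2 is a cut vertex.
Removing 6 increases the component count from 2 to 3, so 6 is a cut vertex.
Removing 7 increases the component count from 2 to 3, so 7 is a cut vertex.
Likewise 11, 13 are cut vertices.
By contrast removing 14 leaves 2 components; it is not a cut vertex. No other vertex is a cut vertex either.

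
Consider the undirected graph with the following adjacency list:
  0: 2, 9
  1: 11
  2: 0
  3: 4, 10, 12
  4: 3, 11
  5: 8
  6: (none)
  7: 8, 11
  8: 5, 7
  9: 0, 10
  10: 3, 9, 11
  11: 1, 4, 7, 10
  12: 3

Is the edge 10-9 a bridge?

Yes

Removing 10-9 leaves no path between 10 and 9: the component count goes from 2 to 3. So it is a bridge.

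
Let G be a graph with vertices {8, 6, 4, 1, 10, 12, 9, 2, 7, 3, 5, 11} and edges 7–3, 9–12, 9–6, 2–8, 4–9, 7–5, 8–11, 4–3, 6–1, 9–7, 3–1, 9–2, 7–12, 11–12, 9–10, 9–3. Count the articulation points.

Removing 7 increases the component count from 1 to 2, so 7 is a cut vertex.
Removing 9 increases the component count from 1 to 2, so 9 is a cut vertex.
By contrast removing 3 leaves 1 component; it is not a cut vertex. No other vertex is a cut vertex either.

2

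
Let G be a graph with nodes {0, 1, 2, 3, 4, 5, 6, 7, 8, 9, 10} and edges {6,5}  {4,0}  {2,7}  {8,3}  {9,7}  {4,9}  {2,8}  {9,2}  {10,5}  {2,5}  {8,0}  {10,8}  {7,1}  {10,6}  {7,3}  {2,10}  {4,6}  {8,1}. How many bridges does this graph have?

0

The edges on the cycle 4-9-2-10-6-4 are not bridges since each lies on that cycle.
Every edge lies on some cycle, so there are no bridges.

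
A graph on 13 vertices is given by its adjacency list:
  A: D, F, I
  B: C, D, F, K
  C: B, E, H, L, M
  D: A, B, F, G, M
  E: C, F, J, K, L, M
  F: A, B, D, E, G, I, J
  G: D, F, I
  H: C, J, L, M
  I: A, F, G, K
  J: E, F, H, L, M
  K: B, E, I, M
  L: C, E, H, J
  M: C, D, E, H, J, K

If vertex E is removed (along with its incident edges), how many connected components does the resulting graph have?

1

With E gone, the remaining components are: {A, B, C, D, F, G, H, I, J, K, L, M}.
That is 1 component.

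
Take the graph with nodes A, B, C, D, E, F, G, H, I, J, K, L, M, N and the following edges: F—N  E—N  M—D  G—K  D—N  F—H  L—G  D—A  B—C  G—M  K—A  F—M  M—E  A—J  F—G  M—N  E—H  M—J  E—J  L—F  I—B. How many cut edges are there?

2

The edges on the cycle F-G-K-A-D-M-F are not bridges since each lies on that cycle.
But removing B—C disconnects B from C; removing I—B disconnects I from B — these are bridges.
That makes 2 bridges.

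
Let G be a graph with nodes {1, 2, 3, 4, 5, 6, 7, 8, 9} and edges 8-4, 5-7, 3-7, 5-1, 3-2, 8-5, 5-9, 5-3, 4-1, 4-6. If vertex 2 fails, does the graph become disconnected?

No

Deleting 2 leaves 1 component (was 1), so 2 is not a cut vertex.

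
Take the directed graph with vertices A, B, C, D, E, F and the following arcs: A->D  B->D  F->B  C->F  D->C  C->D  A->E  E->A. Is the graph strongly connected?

No

There is no directed path from D to A, so the graph is not strongly connected.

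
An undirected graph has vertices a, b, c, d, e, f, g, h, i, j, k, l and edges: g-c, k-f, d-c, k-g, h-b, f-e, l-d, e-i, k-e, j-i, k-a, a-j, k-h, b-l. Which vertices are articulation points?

k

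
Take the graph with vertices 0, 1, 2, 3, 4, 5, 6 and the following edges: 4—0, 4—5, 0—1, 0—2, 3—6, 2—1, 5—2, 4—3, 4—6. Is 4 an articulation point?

Yes

Deleting 4 raises the number of components from 1 to 2, so 4 is a cut vertex.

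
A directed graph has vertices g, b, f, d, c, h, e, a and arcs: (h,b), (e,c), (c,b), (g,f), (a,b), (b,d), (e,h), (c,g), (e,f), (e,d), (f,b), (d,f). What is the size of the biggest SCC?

3

{b, d, f} are all mutually reachable — one SCC of size 3.
{c} is an SCC by itself.
{g} is an SCC by itself.
{a} is an SCC by itself.
{h} is an SCC by itself.
(and 1 more singleton SCC)
The largest has 3 vertices.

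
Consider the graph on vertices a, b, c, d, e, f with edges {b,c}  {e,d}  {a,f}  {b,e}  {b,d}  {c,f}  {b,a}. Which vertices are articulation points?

Removing b increases the component count from 1 to 2, so b is a cut vertex.
By contrast removing e leaves 1 component; it is not a cut vertex. No other vertex is a cut vertex either.

b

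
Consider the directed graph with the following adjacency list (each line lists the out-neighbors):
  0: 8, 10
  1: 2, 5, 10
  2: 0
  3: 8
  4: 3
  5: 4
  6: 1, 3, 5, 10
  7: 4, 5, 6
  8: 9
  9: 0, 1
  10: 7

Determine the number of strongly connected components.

1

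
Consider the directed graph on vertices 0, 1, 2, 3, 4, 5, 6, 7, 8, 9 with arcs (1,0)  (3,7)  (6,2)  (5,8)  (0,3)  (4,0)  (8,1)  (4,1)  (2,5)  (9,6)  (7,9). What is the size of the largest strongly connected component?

9

{0, 1, 2, 3, 5, 6, 7, 8, 9} are all mutually reachable — one SCC of size 9.
{4} is an SCC by itself.
The largest has 9 vertices.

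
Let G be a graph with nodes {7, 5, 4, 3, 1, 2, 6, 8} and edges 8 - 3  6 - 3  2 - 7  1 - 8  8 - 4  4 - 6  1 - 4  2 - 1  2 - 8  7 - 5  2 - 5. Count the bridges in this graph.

The edges on the cycle 2-7-5-2 are not bridges since each lies on that cycle.
Every edge lies on some cycle, so there are no bridges.

0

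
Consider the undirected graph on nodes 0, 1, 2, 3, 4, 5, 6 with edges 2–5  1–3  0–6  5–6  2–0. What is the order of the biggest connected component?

4

4 is isolated — a component by itself.
Starting from 1 we can reach 1, 3. That is one component of size 2.
Starting from 0 we can reach 0, 2, 5, 6. That is one component of size 4.
The largest has 4 vertices.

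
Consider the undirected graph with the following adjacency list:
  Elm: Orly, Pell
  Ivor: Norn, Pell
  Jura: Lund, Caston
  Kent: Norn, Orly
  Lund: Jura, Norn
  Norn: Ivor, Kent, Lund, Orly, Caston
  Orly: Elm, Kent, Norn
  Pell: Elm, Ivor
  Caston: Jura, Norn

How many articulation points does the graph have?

1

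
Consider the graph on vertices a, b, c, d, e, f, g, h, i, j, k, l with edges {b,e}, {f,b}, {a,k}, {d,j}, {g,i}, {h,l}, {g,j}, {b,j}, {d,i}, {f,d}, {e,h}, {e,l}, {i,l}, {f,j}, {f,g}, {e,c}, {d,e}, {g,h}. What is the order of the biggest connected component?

10

Starting from a we can reach a, k. That is one component of size 2.
Starting from b we can reach b, c, d, e, f, g, h, i, j, l. That is one component of size 10.
The largest has 10 vertices.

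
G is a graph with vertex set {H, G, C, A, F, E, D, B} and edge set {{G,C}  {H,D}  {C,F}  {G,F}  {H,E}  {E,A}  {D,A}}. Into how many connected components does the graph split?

B is isolated — a component by itself.
Starting from C we can reach C, F, G. That is one component of size 3.
Starting from A we can reach A, D, E, H. That is one component of size 4.
Total: 3 components.

3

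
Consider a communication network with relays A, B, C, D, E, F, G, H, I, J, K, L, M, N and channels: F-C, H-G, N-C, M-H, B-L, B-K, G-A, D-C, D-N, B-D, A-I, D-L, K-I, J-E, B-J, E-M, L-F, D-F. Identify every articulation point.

B

Removing B increases the component count from 1 to 2, so B is a cut vertex.
By contrast removing N leaves 1 component; it is not a cut vertex. No other vertex is a cut vertex either.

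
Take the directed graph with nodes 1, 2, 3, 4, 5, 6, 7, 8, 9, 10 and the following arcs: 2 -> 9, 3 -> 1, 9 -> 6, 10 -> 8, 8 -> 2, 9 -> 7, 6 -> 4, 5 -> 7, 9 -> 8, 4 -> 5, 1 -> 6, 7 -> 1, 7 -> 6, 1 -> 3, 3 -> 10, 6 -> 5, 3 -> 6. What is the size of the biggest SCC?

10

{1, 2, 3, 4, 5, 6, 7, 8, 9, 10} are all mutually reachable — one SCC of size 10.
The largest has 10 vertices.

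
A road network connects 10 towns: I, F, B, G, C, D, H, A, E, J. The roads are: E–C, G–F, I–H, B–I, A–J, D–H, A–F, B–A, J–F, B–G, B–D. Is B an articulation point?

Deleting B raises the number of components from 2 to 3, so B is a cut vertex.

Yes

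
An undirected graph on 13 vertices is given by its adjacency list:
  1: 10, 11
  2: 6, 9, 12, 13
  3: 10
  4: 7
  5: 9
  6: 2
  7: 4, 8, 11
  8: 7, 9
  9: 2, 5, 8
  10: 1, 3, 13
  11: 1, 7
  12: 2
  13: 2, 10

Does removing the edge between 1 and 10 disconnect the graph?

No

After removing 1-10, the path 1-11-7-8-9-2-13-10 still connects them, so the edge is not a bridge.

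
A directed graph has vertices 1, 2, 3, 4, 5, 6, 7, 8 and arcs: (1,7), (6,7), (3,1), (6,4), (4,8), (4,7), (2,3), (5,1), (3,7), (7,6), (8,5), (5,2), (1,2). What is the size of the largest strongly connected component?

{1, 2, 3, 4, 5, 6, 7, 8} are all mutually reachable — one SCC of size 8.
The largest has 8 vertices.

8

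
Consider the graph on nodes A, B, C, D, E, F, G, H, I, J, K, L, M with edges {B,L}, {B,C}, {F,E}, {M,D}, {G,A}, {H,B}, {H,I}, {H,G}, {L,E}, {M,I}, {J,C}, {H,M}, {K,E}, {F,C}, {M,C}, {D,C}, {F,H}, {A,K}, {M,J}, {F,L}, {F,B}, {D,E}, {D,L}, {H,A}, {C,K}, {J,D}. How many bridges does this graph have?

0

The edges on the cycle H-M-I-H are not bridges since each lies on that cycle.
Every edge lies on some cycle, so there are no bridges.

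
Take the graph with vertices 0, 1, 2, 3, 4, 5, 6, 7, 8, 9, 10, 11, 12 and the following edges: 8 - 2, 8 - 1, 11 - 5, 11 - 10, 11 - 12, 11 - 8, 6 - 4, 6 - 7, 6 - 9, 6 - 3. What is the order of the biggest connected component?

7

0 is isolated — a component by itself.
Starting from 3 we can reach 3, 4, 6, 7, 9. That is one component of size 5.
Starting from 1 we can reach 1, 2, 5, 8, 10, 11, 12. That is one component of size 7.
The largest has 7 vertices.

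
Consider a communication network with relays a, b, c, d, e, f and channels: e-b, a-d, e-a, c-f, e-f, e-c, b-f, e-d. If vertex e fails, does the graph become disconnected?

Yes

Deleting e raises the number of components from 1 to 2, so e is a cut vertex.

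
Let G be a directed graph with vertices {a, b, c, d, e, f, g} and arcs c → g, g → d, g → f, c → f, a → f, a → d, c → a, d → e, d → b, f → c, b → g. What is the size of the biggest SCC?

{a, b, c, d, f, g} are all mutually reachable — one SCC of size 6.
{e} is an SCC by itself.
The largest has 6 vertices.

6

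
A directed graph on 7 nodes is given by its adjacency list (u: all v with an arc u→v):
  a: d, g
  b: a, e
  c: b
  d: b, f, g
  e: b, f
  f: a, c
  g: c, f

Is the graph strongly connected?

Yes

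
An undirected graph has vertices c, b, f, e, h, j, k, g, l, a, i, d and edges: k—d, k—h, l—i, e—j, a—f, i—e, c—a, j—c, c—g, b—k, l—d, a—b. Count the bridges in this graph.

The edges on the cycle l-i-e-j-c-a-b-k-d-l are not bridges since each lies on that cycle.
But removing g—c disconnects g from c; removing f—a disconnects f from a; removing h—k disconnects h from k — these are bridges.
That makes 3 bridges.

3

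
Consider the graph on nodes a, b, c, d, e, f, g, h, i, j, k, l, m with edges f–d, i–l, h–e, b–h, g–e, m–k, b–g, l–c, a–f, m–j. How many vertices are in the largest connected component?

4

Starting from c we can reach c, i, l. That is one component of size 3.
Starting from a we can reach a, d, f. That is one component of size 3.
Starting from j we can reach j, k, m. That is one component of size 3.
Starting from b we can reach b, e, g, h. That is one component of size 4.
The largest has 4 vertices.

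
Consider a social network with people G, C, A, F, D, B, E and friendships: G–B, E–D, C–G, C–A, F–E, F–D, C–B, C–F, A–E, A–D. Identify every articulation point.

Removing C increases the component count from 1 to 2, so C is a cut vertex.
By contrast removing B leaves 1 component; it is not a cut vertex. No other vertex is a cut vertex either.

C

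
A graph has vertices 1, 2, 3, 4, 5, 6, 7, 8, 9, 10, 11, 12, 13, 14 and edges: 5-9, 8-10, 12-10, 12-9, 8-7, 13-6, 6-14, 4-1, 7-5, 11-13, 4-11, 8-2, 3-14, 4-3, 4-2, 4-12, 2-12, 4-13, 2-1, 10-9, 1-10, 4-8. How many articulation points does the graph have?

1

Removing 4 increases the component count from 1 to 2, so 4 is a cut vertex.
By contrast removing 1 leaves 1 component; it is not a cut vertex. No other vertex is a cut vertex either.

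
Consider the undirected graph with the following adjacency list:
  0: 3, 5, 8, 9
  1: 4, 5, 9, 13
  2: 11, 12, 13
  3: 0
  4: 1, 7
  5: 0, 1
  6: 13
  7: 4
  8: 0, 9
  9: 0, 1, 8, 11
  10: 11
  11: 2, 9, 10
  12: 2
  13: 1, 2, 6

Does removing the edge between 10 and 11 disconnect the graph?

Removing 10-11 leaves no path between 10 and 11: the component count goes from 1 to 2. So it is a bridge.

Yes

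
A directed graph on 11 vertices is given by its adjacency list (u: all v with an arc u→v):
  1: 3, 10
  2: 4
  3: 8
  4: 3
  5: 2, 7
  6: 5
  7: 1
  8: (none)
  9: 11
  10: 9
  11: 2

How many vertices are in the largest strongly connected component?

1

{4} is an SCC by itself.
{10} is an SCC by itself.
{5} is an SCC by itself.
{2} is an SCC by itself.
{11} is an SCC by itself.
(and 6 more singleton SCCs)
The largest has 1 vertex.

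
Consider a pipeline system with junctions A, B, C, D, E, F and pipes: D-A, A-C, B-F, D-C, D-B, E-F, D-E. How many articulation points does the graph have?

1

Removing D increases the component count from 1 to 2, so D is a cut vertex.
By contrast removing F leaves 1 component; it is not a cut vertex. No other vertex is a cut vertex either.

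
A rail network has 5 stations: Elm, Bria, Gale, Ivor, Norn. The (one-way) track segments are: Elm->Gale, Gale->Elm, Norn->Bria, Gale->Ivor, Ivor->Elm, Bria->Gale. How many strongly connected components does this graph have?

3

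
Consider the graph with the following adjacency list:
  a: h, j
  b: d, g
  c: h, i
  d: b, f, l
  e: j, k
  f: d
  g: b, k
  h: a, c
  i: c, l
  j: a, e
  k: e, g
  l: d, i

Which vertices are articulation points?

d

Removing d increases the component count from 1 to 2, so d is a cut vertex.
By contrast removing c leaves 1 component; it is not a cut vertex. No other vertex is a cut vertex either.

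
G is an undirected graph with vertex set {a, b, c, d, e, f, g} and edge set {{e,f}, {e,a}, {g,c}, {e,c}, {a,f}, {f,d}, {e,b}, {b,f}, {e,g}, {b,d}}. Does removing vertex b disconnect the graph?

No

Deleting b leaves 1 component (was 1) (its neighbors d, e, f remain connected to each other), so b is not a cut vertex.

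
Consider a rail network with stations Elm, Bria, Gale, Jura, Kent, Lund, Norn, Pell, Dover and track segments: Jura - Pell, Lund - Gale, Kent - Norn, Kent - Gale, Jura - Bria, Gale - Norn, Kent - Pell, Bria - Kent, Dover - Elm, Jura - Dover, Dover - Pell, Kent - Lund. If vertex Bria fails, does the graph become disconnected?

No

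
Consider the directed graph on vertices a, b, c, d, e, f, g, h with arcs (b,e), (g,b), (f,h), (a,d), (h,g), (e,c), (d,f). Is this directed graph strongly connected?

No

There is no directed path from d to a, so the graph is not strongly connected.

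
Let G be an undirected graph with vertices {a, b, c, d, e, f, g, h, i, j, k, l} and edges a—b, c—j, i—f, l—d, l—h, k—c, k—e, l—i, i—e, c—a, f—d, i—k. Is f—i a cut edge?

No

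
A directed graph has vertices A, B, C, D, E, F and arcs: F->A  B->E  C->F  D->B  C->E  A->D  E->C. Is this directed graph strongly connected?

Yes

From B we can reach every vertex (A, B, C, D, E, F), and every vertex can reach B (A, B, C, D, E, F). So the whole graph is one strongly connected component.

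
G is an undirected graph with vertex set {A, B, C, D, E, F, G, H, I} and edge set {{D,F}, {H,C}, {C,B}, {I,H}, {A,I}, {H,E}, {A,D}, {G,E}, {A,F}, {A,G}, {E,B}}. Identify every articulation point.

Removing A increases the component count from 1 to 2, so A is a cut vertex.
By contrast removing I leaves 1 component; it is not a cut vertex. No other vertex is a cut vertex either.

A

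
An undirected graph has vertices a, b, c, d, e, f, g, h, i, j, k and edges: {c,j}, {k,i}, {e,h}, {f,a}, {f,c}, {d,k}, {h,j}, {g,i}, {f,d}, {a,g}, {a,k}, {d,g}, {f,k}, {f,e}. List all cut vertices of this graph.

Removing f increases the component count from 2 to 3, so f is a cut vertex.
By contrast removing e leaves 2 components; it is not a cut vertex. No other vertex is a cut vertex either.

f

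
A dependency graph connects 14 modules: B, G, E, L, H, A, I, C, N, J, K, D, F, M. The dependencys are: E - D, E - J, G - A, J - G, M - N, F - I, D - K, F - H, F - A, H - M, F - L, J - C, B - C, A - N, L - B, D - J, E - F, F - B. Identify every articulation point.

D, F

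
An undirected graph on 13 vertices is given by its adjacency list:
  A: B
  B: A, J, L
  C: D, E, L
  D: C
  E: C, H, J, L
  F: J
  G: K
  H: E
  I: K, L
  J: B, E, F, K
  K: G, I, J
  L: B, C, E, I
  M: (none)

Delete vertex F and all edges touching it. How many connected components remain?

2

With F gone, the remaining components are: {M}; {A, B, C, D, E, G, H, I, J, K, L}.
That is 2 components.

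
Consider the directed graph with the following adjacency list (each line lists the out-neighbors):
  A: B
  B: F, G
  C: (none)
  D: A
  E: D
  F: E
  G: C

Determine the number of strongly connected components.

3

{A, B, D, E, F} are all mutually reachable — one SCC of size 5.
{C} is an SCC by itself.
{G} is an SCC by itself.
That gives 3 strongly connected components.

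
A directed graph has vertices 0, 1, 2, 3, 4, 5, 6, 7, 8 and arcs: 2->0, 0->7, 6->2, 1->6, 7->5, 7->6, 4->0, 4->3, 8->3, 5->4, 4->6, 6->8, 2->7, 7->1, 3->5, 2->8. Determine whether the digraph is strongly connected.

From 1 we can reach every vertex (0, 1, 2, 3, 4, 5, 6, 7, 8), and every vertex can reach 1 (0, 1, 2, 3, 4, 5, 6, 7, 8). So the whole graph is one strongly connected component.

Yes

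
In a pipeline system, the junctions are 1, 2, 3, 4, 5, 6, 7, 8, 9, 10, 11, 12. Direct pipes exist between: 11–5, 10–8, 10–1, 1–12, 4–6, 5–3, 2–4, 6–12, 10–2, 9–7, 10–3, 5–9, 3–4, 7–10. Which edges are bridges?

10-8, 11-5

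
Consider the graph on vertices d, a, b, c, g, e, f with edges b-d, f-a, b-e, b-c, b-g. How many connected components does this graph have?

Starting from a we can reach a, f. That is one component of size 2.
Starting from b we can reach b, c, d, e, g. That is one component of size 5.
Total: 2 components.

2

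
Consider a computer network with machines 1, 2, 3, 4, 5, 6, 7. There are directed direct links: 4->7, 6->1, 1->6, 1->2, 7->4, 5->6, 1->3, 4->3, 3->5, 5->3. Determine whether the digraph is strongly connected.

No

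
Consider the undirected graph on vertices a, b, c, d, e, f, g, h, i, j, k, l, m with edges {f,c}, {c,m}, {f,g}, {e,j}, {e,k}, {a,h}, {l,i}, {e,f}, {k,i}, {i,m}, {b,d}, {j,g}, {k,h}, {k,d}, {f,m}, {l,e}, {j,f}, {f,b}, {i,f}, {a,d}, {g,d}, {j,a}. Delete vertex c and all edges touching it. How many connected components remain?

1

With c gone, the remaining components are: {a, b, d, e, f, g, h, i, j, k, l, m}.
That is 1 component.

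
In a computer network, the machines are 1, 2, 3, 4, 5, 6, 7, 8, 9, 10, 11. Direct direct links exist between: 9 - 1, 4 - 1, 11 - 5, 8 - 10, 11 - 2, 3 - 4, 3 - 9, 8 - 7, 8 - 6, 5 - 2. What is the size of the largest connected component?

4

Starting from 2 we can reach 2, 5, 11. That is one component of size 3.
Starting from 1 we can reach 1, 3, 4, 9. That is one component of size 4.
Starting from 6 we can reach 6, 7, 8, 10. That is one component of size 4.
The largest has 4 vertices.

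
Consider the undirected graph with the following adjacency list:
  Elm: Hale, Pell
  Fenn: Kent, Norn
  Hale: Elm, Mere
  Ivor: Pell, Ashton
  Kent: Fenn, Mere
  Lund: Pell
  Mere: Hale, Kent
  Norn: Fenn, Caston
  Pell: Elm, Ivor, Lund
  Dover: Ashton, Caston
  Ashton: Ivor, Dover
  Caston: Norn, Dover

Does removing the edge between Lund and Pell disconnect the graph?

Removing Lund-Pell leaves no path between Lund and Pell: the component count goes from 1 to 2. So it is a bridge.

Yes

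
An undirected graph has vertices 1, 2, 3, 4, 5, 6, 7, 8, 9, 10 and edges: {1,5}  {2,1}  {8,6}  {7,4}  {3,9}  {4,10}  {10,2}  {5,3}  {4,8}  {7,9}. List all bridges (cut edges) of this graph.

4-8, 6-8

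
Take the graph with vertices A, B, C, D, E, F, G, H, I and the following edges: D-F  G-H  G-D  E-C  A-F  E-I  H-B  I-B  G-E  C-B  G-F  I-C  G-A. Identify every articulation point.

G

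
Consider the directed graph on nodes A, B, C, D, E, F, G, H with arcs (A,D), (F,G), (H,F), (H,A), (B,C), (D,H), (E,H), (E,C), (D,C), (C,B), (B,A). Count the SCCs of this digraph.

4

{A, B, C, D, H} are all mutually reachable — one SCC of size 5.
{E} is an SCC by itself.
{F} is an SCC by itself.
{G} is an SCC by itself.
That gives 4 strongly connected components.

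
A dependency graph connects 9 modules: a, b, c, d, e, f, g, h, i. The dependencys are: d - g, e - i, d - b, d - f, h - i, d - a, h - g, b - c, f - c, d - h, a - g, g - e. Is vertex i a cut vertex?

No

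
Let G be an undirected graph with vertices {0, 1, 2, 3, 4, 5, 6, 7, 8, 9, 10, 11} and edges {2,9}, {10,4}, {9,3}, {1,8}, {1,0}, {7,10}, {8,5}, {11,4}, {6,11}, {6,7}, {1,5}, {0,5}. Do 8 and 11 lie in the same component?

No

The component containing 8 is {0, 1, 5, 8}, and 11 is not in it.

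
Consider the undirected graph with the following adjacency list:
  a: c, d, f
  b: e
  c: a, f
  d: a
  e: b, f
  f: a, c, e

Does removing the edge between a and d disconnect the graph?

Removing a-d leaves no path between a and d: the component count goes from 1 to 2. So it is a bridge.

Yes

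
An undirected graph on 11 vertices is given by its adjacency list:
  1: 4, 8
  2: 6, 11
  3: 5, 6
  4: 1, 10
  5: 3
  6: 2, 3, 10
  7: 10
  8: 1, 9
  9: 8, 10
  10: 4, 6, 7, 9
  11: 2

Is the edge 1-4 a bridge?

After removing 1-4, the path 1-8-9-10-4 still connects them, so the edge is not a bridge.

No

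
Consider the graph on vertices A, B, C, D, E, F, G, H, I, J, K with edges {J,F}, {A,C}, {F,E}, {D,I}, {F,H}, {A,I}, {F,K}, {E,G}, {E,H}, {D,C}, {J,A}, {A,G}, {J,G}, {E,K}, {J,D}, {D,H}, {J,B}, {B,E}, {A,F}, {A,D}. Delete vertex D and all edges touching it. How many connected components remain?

With D gone, the remaining components are: {A, B, C, E, F, G, H, I, J, K}.
That is 1 component.

1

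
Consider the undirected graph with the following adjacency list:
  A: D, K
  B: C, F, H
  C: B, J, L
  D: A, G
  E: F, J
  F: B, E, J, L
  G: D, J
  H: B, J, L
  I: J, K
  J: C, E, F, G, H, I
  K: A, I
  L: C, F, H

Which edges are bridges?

The edges on the cycle J-C-L-H-J are not bridges since each lies on that cycle.
Every edge lies on some cycle, so there are no bridges.

none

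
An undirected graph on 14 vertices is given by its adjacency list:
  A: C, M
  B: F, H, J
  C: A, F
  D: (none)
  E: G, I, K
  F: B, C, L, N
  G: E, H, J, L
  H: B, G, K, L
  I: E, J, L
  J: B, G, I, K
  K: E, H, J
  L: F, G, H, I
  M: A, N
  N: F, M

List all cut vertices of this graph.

Removing F increases the component count from 2 to 3, so F is a cut vertex.
By contrast removing E leaves 2 components; it is not a cut vertex. No other vertex is a cut vertex either.

F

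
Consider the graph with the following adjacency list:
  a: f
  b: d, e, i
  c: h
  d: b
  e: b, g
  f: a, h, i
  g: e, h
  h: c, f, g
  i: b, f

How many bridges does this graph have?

3

The edges on the cycle h-g-e-b-i-f-h are not bridges since each lies on that cycle.
But removing b-d disconnects b from d; removing f-a disconnects f from a; removing h-c disconnects h from c — these are bridges.
That makes 3 bridges.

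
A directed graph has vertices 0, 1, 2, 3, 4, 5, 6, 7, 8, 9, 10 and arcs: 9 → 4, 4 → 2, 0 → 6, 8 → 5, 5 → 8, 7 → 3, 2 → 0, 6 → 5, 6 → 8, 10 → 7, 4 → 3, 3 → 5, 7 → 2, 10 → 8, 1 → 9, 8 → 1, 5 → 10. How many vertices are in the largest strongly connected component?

{0, 1, 2, 3, 4, 5, 6, 7, 8, 9, 10} are all mutually reachable — one SCC of size 11.
The largest has 11 vertices.

11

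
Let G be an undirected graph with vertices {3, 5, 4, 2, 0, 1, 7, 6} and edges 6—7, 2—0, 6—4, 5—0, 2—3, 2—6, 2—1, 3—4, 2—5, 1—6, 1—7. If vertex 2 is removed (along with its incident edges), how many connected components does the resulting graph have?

2

With 2 gone, the remaining components are: {0, 5}; {1, 3, 4, 6, 7}.
That is 2 components.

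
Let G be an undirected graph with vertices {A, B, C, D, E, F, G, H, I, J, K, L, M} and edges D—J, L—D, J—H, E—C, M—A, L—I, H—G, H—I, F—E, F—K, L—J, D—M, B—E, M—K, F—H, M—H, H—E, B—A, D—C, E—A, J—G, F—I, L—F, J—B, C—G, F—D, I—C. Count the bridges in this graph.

0

The edges on the cycle L-F-K-M-D-L are not bridges since each lies on that cycle.
Every edge lies on some cycle, so there are no bridges.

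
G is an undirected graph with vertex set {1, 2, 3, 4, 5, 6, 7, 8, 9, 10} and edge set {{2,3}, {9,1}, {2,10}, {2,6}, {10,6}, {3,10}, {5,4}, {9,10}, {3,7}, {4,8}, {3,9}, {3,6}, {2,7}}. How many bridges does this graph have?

The edges on the cycle 3-9-10-3 are not bridges since each lies on that cycle.
But removing 4—8 disconnects 4 from 8; removing 1—9 disconnects 1 from 9; removing 4—5 disconnects 4 from 5 — these are bridges.
That makes 3 bridges.

3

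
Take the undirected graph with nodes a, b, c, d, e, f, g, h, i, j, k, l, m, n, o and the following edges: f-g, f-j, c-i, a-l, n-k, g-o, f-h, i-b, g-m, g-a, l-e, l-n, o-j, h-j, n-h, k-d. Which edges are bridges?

The edges on the cycle g-a-l-n-h-j-o-g are not bridges since each lies on that cycle.
But removing i-b disconnects i from b; removing l-e disconnects l from e; removing k-n disconnects k from n; removing k-d disconnects k from d — these are bridges.
In total 6 edges are bridges.

b-i, c-i, d-k, e-l, g-m, k-n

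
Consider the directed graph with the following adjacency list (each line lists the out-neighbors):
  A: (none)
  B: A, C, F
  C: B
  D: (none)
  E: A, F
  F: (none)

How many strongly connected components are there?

5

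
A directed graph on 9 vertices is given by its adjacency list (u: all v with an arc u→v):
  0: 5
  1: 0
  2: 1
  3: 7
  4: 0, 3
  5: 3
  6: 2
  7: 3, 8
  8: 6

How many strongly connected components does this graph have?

{0, 1, 2, 3, 5, 6, 7, 8} are all mutually reachable — one SCC of size 8.
{4} is an SCC by itself.
That gives 2 strongly connected components.

2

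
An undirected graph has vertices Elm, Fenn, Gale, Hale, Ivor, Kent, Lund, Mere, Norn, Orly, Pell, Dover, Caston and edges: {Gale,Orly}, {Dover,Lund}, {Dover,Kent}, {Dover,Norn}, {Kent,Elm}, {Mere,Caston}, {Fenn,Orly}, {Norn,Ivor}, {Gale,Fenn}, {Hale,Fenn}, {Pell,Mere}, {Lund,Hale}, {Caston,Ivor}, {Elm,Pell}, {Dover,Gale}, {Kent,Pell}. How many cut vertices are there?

Removing Dover increases the component count from 1 to 2, so Dover is a cut vertex.
By contrast removing Norn leaves 1 component; it is not a cut vertex. No other vertex is a cut vertex either.

1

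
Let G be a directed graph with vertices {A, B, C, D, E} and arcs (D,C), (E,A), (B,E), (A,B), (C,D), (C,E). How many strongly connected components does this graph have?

{A, B, E} are all mutually reachable — one SCC of size 3.
{C, D} are all mutually reachable — one SCC of size 2.
That gives 2 strongly connected components.

2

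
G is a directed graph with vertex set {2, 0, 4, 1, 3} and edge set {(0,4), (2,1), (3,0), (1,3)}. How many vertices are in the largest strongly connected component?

{3} is an SCC by itself.
{1} is an SCC by itself.
{0} is an SCC by itself.
{4} is an SCC by itself.
{2} is an SCC by itself.
The largest has 1 vertex.

1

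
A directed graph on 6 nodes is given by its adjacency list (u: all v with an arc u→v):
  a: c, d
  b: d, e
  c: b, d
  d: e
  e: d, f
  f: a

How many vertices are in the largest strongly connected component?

{a, b, c, d, e, f} are all mutually reachable — one SCC of size 6.
The largest has 6 vertices.

6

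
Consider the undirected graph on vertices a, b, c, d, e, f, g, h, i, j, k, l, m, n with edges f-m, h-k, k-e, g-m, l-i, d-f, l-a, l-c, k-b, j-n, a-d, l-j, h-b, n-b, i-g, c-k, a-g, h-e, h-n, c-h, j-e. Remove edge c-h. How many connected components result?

c and h are still connected via c-k-h, so the component count stays at 1.

1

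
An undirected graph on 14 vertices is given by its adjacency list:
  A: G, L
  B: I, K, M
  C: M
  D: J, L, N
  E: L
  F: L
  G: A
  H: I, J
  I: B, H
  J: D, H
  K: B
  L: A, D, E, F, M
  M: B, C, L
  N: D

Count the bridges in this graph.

7

The edges on the cycle D-J-H-I-B-M-L-D are not bridges since each lies on that cycle.
But removing F-L disconnects F from L; removing A-G disconnects A from G; removing B-K disconnects B from K; removing E-L disconnects E from L — these are bridges.
In total 7 edges are bridges.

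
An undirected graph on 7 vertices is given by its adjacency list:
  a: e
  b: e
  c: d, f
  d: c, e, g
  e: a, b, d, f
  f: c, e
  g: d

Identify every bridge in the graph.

The edges on the cycle e-d-c-f-e are not bridges since each lies on that cycle.
But removing g-d disconnects g from d; removing b-e disconnects b from e; removing a-e disconnects a from e — these are bridges.

a-e, b-e, d-g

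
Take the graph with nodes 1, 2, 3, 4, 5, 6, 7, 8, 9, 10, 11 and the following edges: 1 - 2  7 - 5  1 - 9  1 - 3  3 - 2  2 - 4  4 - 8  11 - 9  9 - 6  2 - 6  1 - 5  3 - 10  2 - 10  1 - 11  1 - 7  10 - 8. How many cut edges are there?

The edges on the cycle 1-7-5-1 are not bridges since each lies on that cycle.
Every edge lies on some cycle, so there are no bridges.

0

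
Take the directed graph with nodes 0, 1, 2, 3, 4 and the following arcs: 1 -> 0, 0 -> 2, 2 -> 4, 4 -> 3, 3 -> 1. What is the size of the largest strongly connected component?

{0, 1, 2, 3, 4} are all mutually reachable — one SCC of size 5.
The largest has 5 vertices.

5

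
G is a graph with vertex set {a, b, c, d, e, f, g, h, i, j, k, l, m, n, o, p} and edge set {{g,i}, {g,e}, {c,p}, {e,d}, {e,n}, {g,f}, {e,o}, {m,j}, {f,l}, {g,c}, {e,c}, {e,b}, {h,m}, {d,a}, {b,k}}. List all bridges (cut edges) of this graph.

a-d, b-e, b-k, c-p, d-e, e-n, e-o, f-g, f-l, g-i, h-m, j-m

The edges on the cycle g-e-c-g are not bridges since each lies on that cycle.
But removing e—d disconnects e from d; removing e—n disconnects e from n; removing c—p disconnects c from p; removing h—m disconnects h from m — these are bridges.
In total 12 edges are bridges.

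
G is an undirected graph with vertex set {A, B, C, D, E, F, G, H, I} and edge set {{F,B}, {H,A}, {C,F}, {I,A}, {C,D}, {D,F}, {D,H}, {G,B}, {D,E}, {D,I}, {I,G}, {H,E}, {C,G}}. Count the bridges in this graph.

The edges on the cycle D-H-E-D are not bridges since each lies on that cycle.
Every edge lies on some cycle, so there are no bridges.

0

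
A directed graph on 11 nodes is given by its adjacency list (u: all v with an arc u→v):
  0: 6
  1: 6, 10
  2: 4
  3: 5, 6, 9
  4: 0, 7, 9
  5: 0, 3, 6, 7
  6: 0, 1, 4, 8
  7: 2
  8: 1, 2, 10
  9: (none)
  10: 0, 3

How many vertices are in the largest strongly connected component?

10

{0, 1, 2, 3, 4, 5, 6, 7, 8, 10} are all mutually reachable — one SCC of size 10.
{9} is an SCC by itself.
The largest has 10 vertices.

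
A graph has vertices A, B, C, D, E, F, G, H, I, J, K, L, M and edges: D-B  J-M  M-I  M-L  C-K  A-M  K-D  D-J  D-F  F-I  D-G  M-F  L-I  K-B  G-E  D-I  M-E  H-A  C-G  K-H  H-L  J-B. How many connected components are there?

1

Starting from A we can reach A, B, C, D, E, F, G, H, I, J, K, L, M. That is one component of size 13.
Total: 1 component.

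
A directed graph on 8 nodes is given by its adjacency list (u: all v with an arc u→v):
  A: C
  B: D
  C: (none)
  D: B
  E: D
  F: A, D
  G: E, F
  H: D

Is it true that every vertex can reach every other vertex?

There is no directed path from C to E, so the graph is not strongly connected.

No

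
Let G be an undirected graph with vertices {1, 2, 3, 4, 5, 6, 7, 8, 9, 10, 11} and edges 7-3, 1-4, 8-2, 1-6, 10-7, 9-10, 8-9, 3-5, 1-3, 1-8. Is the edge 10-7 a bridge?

No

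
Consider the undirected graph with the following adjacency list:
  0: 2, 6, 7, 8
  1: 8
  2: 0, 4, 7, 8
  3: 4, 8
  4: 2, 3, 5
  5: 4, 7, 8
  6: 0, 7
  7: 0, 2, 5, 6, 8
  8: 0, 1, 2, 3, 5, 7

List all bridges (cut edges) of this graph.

1-8

The edges on the cycle 8-3-4-5-8 are not bridges since each lies on that cycle.
But removing 1-8 disconnects 1 from 8 — this is a bridge.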